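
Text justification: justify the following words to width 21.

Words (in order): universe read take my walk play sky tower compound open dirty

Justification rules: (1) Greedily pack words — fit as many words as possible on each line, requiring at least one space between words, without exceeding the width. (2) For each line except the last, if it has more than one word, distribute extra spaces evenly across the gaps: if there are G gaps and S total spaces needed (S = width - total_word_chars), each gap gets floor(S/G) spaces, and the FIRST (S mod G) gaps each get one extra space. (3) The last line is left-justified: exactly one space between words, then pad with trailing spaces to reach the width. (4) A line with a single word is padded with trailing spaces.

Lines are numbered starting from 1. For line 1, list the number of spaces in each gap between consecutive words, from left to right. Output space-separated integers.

Line 1: ['universe', 'read', 'take', 'my'] (min_width=21, slack=0)
Line 2: ['walk', 'play', 'sky', 'tower'] (min_width=19, slack=2)
Line 3: ['compound', 'open', 'dirty'] (min_width=19, slack=2)

Answer: 1 1 1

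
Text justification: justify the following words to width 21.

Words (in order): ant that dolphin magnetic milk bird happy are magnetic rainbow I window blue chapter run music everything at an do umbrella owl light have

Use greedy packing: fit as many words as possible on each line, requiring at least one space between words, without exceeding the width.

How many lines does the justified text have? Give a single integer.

Answer: 8

Derivation:
Line 1: ['ant', 'that', 'dolphin'] (min_width=16, slack=5)
Line 2: ['magnetic', 'milk', 'bird'] (min_width=18, slack=3)
Line 3: ['happy', 'are', 'magnetic'] (min_width=18, slack=3)
Line 4: ['rainbow', 'I', 'window', 'blue'] (min_width=21, slack=0)
Line 5: ['chapter', 'run', 'music'] (min_width=17, slack=4)
Line 6: ['everything', 'at', 'an', 'do'] (min_width=19, slack=2)
Line 7: ['umbrella', 'owl', 'light'] (min_width=18, slack=3)
Line 8: ['have'] (min_width=4, slack=17)
Total lines: 8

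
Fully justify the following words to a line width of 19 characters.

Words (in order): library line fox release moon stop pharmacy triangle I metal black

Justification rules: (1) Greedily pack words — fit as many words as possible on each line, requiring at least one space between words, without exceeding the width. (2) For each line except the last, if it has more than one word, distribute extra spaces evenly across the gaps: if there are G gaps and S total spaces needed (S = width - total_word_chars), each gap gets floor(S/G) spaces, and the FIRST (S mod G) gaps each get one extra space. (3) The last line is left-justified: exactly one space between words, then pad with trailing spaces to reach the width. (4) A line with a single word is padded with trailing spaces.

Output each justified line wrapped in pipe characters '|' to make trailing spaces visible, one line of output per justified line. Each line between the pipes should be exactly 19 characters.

Answer: |library   line  fox|
|release  moon  stop|
|pharmacy triangle I|
|metal black        |

Derivation:
Line 1: ['library', 'line', 'fox'] (min_width=16, slack=3)
Line 2: ['release', 'moon', 'stop'] (min_width=17, slack=2)
Line 3: ['pharmacy', 'triangle', 'I'] (min_width=19, slack=0)
Line 4: ['metal', 'black'] (min_width=11, slack=8)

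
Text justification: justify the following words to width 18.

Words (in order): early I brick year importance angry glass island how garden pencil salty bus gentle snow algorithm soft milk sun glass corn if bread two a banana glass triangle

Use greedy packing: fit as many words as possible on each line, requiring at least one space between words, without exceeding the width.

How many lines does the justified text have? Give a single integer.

Line 1: ['early', 'I', 'brick', 'year'] (min_width=18, slack=0)
Line 2: ['importance', 'angry'] (min_width=16, slack=2)
Line 3: ['glass', 'island', 'how'] (min_width=16, slack=2)
Line 4: ['garden', 'pencil'] (min_width=13, slack=5)
Line 5: ['salty', 'bus', 'gentle'] (min_width=16, slack=2)
Line 6: ['snow', 'algorithm'] (min_width=14, slack=4)
Line 7: ['soft', 'milk', 'sun'] (min_width=13, slack=5)
Line 8: ['glass', 'corn', 'if'] (min_width=13, slack=5)
Line 9: ['bread', 'two', 'a', 'banana'] (min_width=18, slack=0)
Line 10: ['glass', 'triangle'] (min_width=14, slack=4)
Total lines: 10

Answer: 10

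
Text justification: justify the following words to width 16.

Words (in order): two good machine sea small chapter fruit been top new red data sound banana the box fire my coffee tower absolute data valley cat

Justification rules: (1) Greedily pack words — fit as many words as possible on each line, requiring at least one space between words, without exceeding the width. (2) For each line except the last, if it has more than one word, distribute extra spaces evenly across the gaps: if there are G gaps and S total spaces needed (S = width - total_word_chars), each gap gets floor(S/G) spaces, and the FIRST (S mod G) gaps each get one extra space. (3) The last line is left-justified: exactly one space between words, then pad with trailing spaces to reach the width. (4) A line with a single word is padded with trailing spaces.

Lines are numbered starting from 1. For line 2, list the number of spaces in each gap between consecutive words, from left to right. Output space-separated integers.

Answer: 8

Derivation:
Line 1: ['two', 'good', 'machine'] (min_width=16, slack=0)
Line 2: ['sea', 'small'] (min_width=9, slack=7)
Line 3: ['chapter', 'fruit'] (min_width=13, slack=3)
Line 4: ['been', 'top', 'new', 'red'] (min_width=16, slack=0)
Line 5: ['data', 'sound'] (min_width=10, slack=6)
Line 6: ['banana', 'the', 'box'] (min_width=14, slack=2)
Line 7: ['fire', 'my', 'coffee'] (min_width=14, slack=2)
Line 8: ['tower', 'absolute'] (min_width=14, slack=2)
Line 9: ['data', 'valley', 'cat'] (min_width=15, slack=1)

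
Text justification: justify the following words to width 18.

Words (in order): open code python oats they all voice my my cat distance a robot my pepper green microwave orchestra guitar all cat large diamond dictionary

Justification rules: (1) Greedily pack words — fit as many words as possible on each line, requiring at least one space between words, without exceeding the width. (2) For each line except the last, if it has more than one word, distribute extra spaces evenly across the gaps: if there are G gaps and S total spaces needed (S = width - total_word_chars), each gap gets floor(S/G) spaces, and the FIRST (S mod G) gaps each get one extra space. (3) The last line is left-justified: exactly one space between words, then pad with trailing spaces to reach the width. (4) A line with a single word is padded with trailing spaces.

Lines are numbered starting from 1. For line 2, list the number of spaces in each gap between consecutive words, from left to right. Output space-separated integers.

Line 1: ['open', 'code', 'python'] (min_width=16, slack=2)
Line 2: ['oats', 'they', 'all'] (min_width=13, slack=5)
Line 3: ['voice', 'my', 'my', 'cat'] (min_width=15, slack=3)
Line 4: ['distance', 'a', 'robot'] (min_width=16, slack=2)
Line 5: ['my', 'pepper', 'green'] (min_width=15, slack=3)
Line 6: ['microwave'] (min_width=9, slack=9)
Line 7: ['orchestra', 'guitar'] (min_width=16, slack=2)
Line 8: ['all', 'cat', 'large'] (min_width=13, slack=5)
Line 9: ['diamond', 'dictionary'] (min_width=18, slack=0)

Answer: 4 3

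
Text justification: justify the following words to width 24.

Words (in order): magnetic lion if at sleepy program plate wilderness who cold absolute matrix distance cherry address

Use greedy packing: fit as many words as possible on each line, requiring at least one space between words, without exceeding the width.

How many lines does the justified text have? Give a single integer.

Line 1: ['magnetic', 'lion', 'if', 'at'] (min_width=19, slack=5)
Line 2: ['sleepy', 'program', 'plate'] (min_width=20, slack=4)
Line 3: ['wilderness', 'who', 'cold'] (min_width=19, slack=5)
Line 4: ['absolute', 'matrix', 'distance'] (min_width=24, slack=0)
Line 5: ['cherry', 'address'] (min_width=14, slack=10)
Total lines: 5

Answer: 5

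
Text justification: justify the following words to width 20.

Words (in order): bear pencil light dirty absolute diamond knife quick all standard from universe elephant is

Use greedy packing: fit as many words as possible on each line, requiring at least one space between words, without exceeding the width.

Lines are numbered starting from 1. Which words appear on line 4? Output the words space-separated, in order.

Line 1: ['bear', 'pencil', 'light'] (min_width=17, slack=3)
Line 2: ['dirty', 'absolute'] (min_width=14, slack=6)
Line 3: ['diamond', 'knife', 'quick'] (min_width=19, slack=1)
Line 4: ['all', 'standard', 'from'] (min_width=17, slack=3)
Line 5: ['universe', 'elephant', 'is'] (min_width=20, slack=0)

Answer: all standard from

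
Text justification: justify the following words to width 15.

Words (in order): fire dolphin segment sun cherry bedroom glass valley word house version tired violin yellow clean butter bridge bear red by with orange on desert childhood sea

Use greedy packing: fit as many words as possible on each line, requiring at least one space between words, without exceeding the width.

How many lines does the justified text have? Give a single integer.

Answer: 12

Derivation:
Line 1: ['fire', 'dolphin'] (min_width=12, slack=3)
Line 2: ['segment', 'sun'] (min_width=11, slack=4)
Line 3: ['cherry', 'bedroom'] (min_width=14, slack=1)
Line 4: ['glass', 'valley'] (min_width=12, slack=3)
Line 5: ['word', 'house'] (min_width=10, slack=5)
Line 6: ['version', 'tired'] (min_width=13, slack=2)
Line 7: ['violin', 'yellow'] (min_width=13, slack=2)
Line 8: ['clean', 'butter'] (min_width=12, slack=3)
Line 9: ['bridge', 'bear', 'red'] (min_width=15, slack=0)
Line 10: ['by', 'with', 'orange'] (min_width=14, slack=1)
Line 11: ['on', 'desert'] (min_width=9, slack=6)
Line 12: ['childhood', 'sea'] (min_width=13, slack=2)
Total lines: 12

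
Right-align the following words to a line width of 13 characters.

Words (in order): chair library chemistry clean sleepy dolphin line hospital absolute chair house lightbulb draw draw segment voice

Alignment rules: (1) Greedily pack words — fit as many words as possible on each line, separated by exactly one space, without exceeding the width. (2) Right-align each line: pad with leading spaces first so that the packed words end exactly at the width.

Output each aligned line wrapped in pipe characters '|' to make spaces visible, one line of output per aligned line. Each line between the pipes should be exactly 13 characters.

Answer: |chair library|
|    chemistry|
| clean sleepy|
| dolphin line|
|     hospital|
|     absolute|
|  chair house|
|    lightbulb|
|    draw draw|
|segment voice|

Derivation:
Line 1: ['chair', 'library'] (min_width=13, slack=0)
Line 2: ['chemistry'] (min_width=9, slack=4)
Line 3: ['clean', 'sleepy'] (min_width=12, slack=1)
Line 4: ['dolphin', 'line'] (min_width=12, slack=1)
Line 5: ['hospital'] (min_width=8, slack=5)
Line 6: ['absolute'] (min_width=8, slack=5)
Line 7: ['chair', 'house'] (min_width=11, slack=2)
Line 8: ['lightbulb'] (min_width=9, slack=4)
Line 9: ['draw', 'draw'] (min_width=9, slack=4)
Line 10: ['segment', 'voice'] (min_width=13, slack=0)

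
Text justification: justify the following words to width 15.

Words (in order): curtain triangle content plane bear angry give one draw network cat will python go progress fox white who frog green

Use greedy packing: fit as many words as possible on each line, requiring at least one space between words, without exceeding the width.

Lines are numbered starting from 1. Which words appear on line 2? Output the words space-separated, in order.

Line 1: ['curtain'] (min_width=7, slack=8)
Line 2: ['triangle'] (min_width=8, slack=7)
Line 3: ['content', 'plane'] (min_width=13, slack=2)
Line 4: ['bear', 'angry', 'give'] (min_width=15, slack=0)
Line 5: ['one', 'draw'] (min_width=8, slack=7)
Line 6: ['network', 'cat'] (min_width=11, slack=4)
Line 7: ['will', 'python', 'go'] (min_width=14, slack=1)
Line 8: ['progress', 'fox'] (min_width=12, slack=3)
Line 9: ['white', 'who', 'frog'] (min_width=14, slack=1)
Line 10: ['green'] (min_width=5, slack=10)

Answer: triangle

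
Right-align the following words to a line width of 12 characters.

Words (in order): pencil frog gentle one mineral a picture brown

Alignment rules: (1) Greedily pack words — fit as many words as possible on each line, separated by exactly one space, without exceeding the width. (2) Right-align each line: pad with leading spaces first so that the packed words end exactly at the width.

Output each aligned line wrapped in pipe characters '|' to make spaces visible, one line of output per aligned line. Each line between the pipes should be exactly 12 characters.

Answer: | pencil frog|
|  gentle one|
|   mineral a|
|     picture|
|       brown|

Derivation:
Line 1: ['pencil', 'frog'] (min_width=11, slack=1)
Line 2: ['gentle', 'one'] (min_width=10, slack=2)
Line 3: ['mineral', 'a'] (min_width=9, slack=3)
Line 4: ['picture'] (min_width=7, slack=5)
Line 5: ['brown'] (min_width=5, slack=7)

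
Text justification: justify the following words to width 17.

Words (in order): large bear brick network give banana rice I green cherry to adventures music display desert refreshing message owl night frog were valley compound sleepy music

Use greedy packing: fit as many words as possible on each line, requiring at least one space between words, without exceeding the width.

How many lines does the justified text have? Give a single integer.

Answer: 11

Derivation:
Line 1: ['large', 'bear', 'brick'] (min_width=16, slack=1)
Line 2: ['network', 'give'] (min_width=12, slack=5)
Line 3: ['banana', 'rice', 'I'] (min_width=13, slack=4)
Line 4: ['green', 'cherry', 'to'] (min_width=15, slack=2)
Line 5: ['adventures', 'music'] (min_width=16, slack=1)
Line 6: ['display', 'desert'] (min_width=14, slack=3)
Line 7: ['refreshing'] (min_width=10, slack=7)
Line 8: ['message', 'owl', 'night'] (min_width=17, slack=0)
Line 9: ['frog', 'were', 'valley'] (min_width=16, slack=1)
Line 10: ['compound', 'sleepy'] (min_width=15, slack=2)
Line 11: ['music'] (min_width=5, slack=12)
Total lines: 11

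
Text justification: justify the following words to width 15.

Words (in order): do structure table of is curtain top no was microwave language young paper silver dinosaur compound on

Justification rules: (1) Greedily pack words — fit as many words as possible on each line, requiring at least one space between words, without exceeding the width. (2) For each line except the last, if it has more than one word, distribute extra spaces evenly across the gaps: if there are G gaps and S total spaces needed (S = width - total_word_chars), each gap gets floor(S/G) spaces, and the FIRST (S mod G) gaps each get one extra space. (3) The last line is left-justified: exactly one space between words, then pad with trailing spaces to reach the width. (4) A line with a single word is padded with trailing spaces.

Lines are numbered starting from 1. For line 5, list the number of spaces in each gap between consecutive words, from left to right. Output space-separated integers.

Line 1: ['do', 'structure'] (min_width=12, slack=3)
Line 2: ['table', 'of', 'is'] (min_width=11, slack=4)
Line 3: ['curtain', 'top', 'no'] (min_width=14, slack=1)
Line 4: ['was', 'microwave'] (min_width=13, slack=2)
Line 5: ['language', 'young'] (min_width=14, slack=1)
Line 6: ['paper', 'silver'] (min_width=12, slack=3)
Line 7: ['dinosaur'] (min_width=8, slack=7)
Line 8: ['compound', 'on'] (min_width=11, slack=4)

Answer: 2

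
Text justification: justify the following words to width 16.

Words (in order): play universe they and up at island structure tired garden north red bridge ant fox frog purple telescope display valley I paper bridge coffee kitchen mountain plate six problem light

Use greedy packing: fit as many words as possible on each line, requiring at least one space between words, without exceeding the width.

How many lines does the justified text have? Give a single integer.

Answer: 13

Derivation:
Line 1: ['play', 'universe'] (min_width=13, slack=3)
Line 2: ['they', 'and', 'up', 'at'] (min_width=14, slack=2)
Line 3: ['island', 'structure'] (min_width=16, slack=0)
Line 4: ['tired', 'garden'] (min_width=12, slack=4)
Line 5: ['north', 'red', 'bridge'] (min_width=16, slack=0)
Line 6: ['ant', 'fox', 'frog'] (min_width=12, slack=4)
Line 7: ['purple', 'telescope'] (min_width=16, slack=0)
Line 8: ['display', 'valley', 'I'] (min_width=16, slack=0)
Line 9: ['paper', 'bridge'] (min_width=12, slack=4)
Line 10: ['coffee', 'kitchen'] (min_width=14, slack=2)
Line 11: ['mountain', 'plate'] (min_width=14, slack=2)
Line 12: ['six', 'problem'] (min_width=11, slack=5)
Line 13: ['light'] (min_width=5, slack=11)
Total lines: 13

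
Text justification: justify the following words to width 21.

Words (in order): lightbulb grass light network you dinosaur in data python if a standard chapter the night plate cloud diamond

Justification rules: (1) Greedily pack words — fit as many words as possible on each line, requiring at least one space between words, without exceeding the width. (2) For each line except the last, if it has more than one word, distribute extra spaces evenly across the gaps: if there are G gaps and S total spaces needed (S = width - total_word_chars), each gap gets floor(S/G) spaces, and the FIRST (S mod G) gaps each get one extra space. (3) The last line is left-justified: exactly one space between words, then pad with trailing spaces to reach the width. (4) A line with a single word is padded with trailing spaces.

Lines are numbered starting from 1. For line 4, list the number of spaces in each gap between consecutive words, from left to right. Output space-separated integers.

Answer: 2 1

Derivation:
Line 1: ['lightbulb', 'grass', 'light'] (min_width=21, slack=0)
Line 2: ['network', 'you', 'dinosaur'] (min_width=20, slack=1)
Line 3: ['in', 'data', 'python', 'if', 'a'] (min_width=19, slack=2)
Line 4: ['standard', 'chapter', 'the'] (min_width=20, slack=1)
Line 5: ['night', 'plate', 'cloud'] (min_width=17, slack=4)
Line 6: ['diamond'] (min_width=7, slack=14)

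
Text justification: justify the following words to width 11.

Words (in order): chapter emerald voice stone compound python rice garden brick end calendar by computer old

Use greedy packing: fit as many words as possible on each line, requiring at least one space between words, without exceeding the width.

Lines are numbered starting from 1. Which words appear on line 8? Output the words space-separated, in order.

Line 1: ['chapter'] (min_width=7, slack=4)
Line 2: ['emerald'] (min_width=7, slack=4)
Line 3: ['voice', 'stone'] (min_width=11, slack=0)
Line 4: ['compound'] (min_width=8, slack=3)
Line 5: ['python', 'rice'] (min_width=11, slack=0)
Line 6: ['garden'] (min_width=6, slack=5)
Line 7: ['brick', 'end'] (min_width=9, slack=2)
Line 8: ['calendar', 'by'] (min_width=11, slack=0)
Line 9: ['computer'] (min_width=8, slack=3)
Line 10: ['old'] (min_width=3, slack=8)

Answer: calendar by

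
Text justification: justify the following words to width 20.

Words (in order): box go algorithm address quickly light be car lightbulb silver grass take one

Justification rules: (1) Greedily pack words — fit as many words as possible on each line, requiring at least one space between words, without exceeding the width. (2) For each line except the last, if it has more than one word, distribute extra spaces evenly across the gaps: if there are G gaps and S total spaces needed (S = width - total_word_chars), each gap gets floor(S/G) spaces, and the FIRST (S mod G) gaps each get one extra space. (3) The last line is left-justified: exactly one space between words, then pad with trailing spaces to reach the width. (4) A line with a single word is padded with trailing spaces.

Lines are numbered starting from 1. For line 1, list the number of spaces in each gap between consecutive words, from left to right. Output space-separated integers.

Answer: 3 3

Derivation:
Line 1: ['box', 'go', 'algorithm'] (min_width=16, slack=4)
Line 2: ['address', 'quickly'] (min_width=15, slack=5)
Line 3: ['light', 'be', 'car'] (min_width=12, slack=8)
Line 4: ['lightbulb', 'silver'] (min_width=16, slack=4)
Line 5: ['grass', 'take', 'one'] (min_width=14, slack=6)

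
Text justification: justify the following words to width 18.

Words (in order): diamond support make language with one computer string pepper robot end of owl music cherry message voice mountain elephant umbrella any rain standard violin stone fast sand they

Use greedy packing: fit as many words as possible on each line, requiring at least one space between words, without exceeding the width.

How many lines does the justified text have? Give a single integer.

Line 1: ['diamond', 'support'] (min_width=15, slack=3)
Line 2: ['make', 'language', 'with'] (min_width=18, slack=0)
Line 3: ['one', 'computer'] (min_width=12, slack=6)
Line 4: ['string', 'pepper'] (min_width=13, slack=5)
Line 5: ['robot', 'end', 'of', 'owl'] (min_width=16, slack=2)
Line 6: ['music', 'cherry'] (min_width=12, slack=6)
Line 7: ['message', 'voice'] (min_width=13, slack=5)
Line 8: ['mountain', 'elephant'] (min_width=17, slack=1)
Line 9: ['umbrella', 'any', 'rain'] (min_width=17, slack=1)
Line 10: ['standard', 'violin'] (min_width=15, slack=3)
Line 11: ['stone', 'fast', 'sand'] (min_width=15, slack=3)
Line 12: ['they'] (min_width=4, slack=14)
Total lines: 12

Answer: 12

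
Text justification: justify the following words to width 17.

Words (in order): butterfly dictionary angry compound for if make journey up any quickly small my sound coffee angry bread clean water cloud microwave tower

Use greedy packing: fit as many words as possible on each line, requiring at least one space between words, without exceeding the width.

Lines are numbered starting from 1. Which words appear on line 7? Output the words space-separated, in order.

Answer: angry bread clean

Derivation:
Line 1: ['butterfly'] (min_width=9, slack=8)
Line 2: ['dictionary', 'angry'] (min_width=16, slack=1)
Line 3: ['compound', 'for', 'if'] (min_width=15, slack=2)
Line 4: ['make', 'journey', 'up'] (min_width=15, slack=2)
Line 5: ['any', 'quickly', 'small'] (min_width=17, slack=0)
Line 6: ['my', 'sound', 'coffee'] (min_width=15, slack=2)
Line 7: ['angry', 'bread', 'clean'] (min_width=17, slack=0)
Line 8: ['water', 'cloud'] (min_width=11, slack=6)
Line 9: ['microwave', 'tower'] (min_width=15, slack=2)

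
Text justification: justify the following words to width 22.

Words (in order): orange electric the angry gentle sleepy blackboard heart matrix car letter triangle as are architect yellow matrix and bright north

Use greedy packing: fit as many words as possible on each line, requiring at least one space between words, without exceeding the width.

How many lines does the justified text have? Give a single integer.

Answer: 8

Derivation:
Line 1: ['orange', 'electric', 'the'] (min_width=19, slack=3)
Line 2: ['angry', 'gentle', 'sleepy'] (min_width=19, slack=3)
Line 3: ['blackboard', 'heart'] (min_width=16, slack=6)
Line 4: ['matrix', 'car', 'letter'] (min_width=17, slack=5)
Line 5: ['triangle', 'as', 'are'] (min_width=15, slack=7)
Line 6: ['architect', 'yellow'] (min_width=16, slack=6)
Line 7: ['matrix', 'and', 'bright'] (min_width=17, slack=5)
Line 8: ['north'] (min_width=5, slack=17)
Total lines: 8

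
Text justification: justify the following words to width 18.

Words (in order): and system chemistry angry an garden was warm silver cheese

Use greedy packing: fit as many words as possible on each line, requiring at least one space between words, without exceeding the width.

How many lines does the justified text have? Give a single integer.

Line 1: ['and', 'system'] (min_width=10, slack=8)
Line 2: ['chemistry', 'angry', 'an'] (min_width=18, slack=0)
Line 3: ['garden', 'was', 'warm'] (min_width=15, slack=3)
Line 4: ['silver', 'cheese'] (min_width=13, slack=5)
Total lines: 4

Answer: 4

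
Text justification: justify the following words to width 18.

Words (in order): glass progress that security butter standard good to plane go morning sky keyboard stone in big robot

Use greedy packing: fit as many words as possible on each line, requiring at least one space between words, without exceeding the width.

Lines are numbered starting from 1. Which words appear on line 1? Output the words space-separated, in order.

Line 1: ['glass', 'progress'] (min_width=14, slack=4)
Line 2: ['that', 'security'] (min_width=13, slack=5)
Line 3: ['butter', 'standard'] (min_width=15, slack=3)
Line 4: ['good', 'to', 'plane', 'go'] (min_width=16, slack=2)
Line 5: ['morning', 'sky'] (min_width=11, slack=7)
Line 6: ['keyboard', 'stone', 'in'] (min_width=17, slack=1)
Line 7: ['big', 'robot'] (min_width=9, slack=9)

Answer: glass progress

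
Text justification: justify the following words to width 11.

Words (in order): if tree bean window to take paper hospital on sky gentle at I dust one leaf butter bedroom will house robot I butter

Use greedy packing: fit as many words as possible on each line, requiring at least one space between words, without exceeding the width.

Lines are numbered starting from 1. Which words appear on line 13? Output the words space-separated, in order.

Answer: butter

Derivation:
Line 1: ['if', 'tree'] (min_width=7, slack=4)
Line 2: ['bean', 'window'] (min_width=11, slack=0)
Line 3: ['to', 'take'] (min_width=7, slack=4)
Line 4: ['paper'] (min_width=5, slack=6)
Line 5: ['hospital', 'on'] (min_width=11, slack=0)
Line 6: ['sky', 'gentle'] (min_width=10, slack=1)
Line 7: ['at', 'I', 'dust'] (min_width=9, slack=2)
Line 8: ['one', 'leaf'] (min_width=8, slack=3)
Line 9: ['butter'] (min_width=6, slack=5)
Line 10: ['bedroom'] (min_width=7, slack=4)
Line 11: ['will', 'house'] (min_width=10, slack=1)
Line 12: ['robot', 'I'] (min_width=7, slack=4)
Line 13: ['butter'] (min_width=6, slack=5)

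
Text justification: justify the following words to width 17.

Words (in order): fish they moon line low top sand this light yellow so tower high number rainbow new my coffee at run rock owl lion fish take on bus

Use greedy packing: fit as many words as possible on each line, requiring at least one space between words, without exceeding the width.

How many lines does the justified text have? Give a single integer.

Line 1: ['fish', 'they', 'moon'] (min_width=14, slack=3)
Line 2: ['line', 'low', 'top', 'sand'] (min_width=17, slack=0)
Line 3: ['this', 'light', 'yellow'] (min_width=17, slack=0)
Line 4: ['so', 'tower', 'high'] (min_width=13, slack=4)
Line 5: ['number', 'rainbow'] (min_width=14, slack=3)
Line 6: ['new', 'my', 'coffee', 'at'] (min_width=16, slack=1)
Line 7: ['run', 'rock', 'owl', 'lion'] (min_width=17, slack=0)
Line 8: ['fish', 'take', 'on', 'bus'] (min_width=16, slack=1)
Total lines: 8

Answer: 8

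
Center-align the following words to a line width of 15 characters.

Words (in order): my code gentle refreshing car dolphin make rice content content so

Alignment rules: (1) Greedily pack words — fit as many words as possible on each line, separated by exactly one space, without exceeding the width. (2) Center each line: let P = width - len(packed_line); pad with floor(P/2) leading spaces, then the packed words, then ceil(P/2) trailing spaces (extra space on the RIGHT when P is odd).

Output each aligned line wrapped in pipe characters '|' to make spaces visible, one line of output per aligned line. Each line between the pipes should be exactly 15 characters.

Answer: |my code gentle |
|refreshing car |
| dolphin make  |
| rice content  |
|  content so   |

Derivation:
Line 1: ['my', 'code', 'gentle'] (min_width=14, slack=1)
Line 2: ['refreshing', 'car'] (min_width=14, slack=1)
Line 3: ['dolphin', 'make'] (min_width=12, slack=3)
Line 4: ['rice', 'content'] (min_width=12, slack=3)
Line 5: ['content', 'so'] (min_width=10, slack=5)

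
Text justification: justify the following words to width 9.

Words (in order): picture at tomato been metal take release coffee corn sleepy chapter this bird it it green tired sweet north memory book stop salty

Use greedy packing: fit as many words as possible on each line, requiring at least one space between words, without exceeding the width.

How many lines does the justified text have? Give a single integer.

Answer: 19

Derivation:
Line 1: ['picture'] (min_width=7, slack=2)
Line 2: ['at', 'tomato'] (min_width=9, slack=0)
Line 3: ['been'] (min_width=4, slack=5)
Line 4: ['metal'] (min_width=5, slack=4)
Line 5: ['take'] (min_width=4, slack=5)
Line 6: ['release'] (min_width=7, slack=2)
Line 7: ['coffee'] (min_width=6, slack=3)
Line 8: ['corn'] (min_width=4, slack=5)
Line 9: ['sleepy'] (min_width=6, slack=3)
Line 10: ['chapter'] (min_width=7, slack=2)
Line 11: ['this', 'bird'] (min_width=9, slack=0)
Line 12: ['it', 'it'] (min_width=5, slack=4)
Line 13: ['green'] (min_width=5, slack=4)
Line 14: ['tired'] (min_width=5, slack=4)
Line 15: ['sweet'] (min_width=5, slack=4)
Line 16: ['north'] (min_width=5, slack=4)
Line 17: ['memory'] (min_width=6, slack=3)
Line 18: ['book', 'stop'] (min_width=9, slack=0)
Line 19: ['salty'] (min_width=5, slack=4)
Total lines: 19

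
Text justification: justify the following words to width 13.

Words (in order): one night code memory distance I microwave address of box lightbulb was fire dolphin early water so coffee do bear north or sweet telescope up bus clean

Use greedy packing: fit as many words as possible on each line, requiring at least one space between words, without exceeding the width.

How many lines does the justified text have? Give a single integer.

Line 1: ['one', 'night'] (min_width=9, slack=4)
Line 2: ['code', 'memory'] (min_width=11, slack=2)
Line 3: ['distance', 'I'] (min_width=10, slack=3)
Line 4: ['microwave'] (min_width=9, slack=4)
Line 5: ['address', 'of'] (min_width=10, slack=3)
Line 6: ['box', 'lightbulb'] (min_width=13, slack=0)
Line 7: ['was', 'fire'] (min_width=8, slack=5)
Line 8: ['dolphin', 'early'] (min_width=13, slack=0)
Line 9: ['water', 'so'] (min_width=8, slack=5)
Line 10: ['coffee', 'do'] (min_width=9, slack=4)
Line 11: ['bear', 'north', 'or'] (min_width=13, slack=0)
Line 12: ['sweet'] (min_width=5, slack=8)
Line 13: ['telescope', 'up'] (min_width=12, slack=1)
Line 14: ['bus', 'clean'] (min_width=9, slack=4)
Total lines: 14

Answer: 14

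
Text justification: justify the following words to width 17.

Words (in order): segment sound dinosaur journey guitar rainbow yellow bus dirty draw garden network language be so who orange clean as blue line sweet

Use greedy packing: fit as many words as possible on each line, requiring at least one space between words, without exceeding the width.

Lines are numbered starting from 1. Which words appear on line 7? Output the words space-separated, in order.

Line 1: ['segment', 'sound'] (min_width=13, slack=4)
Line 2: ['dinosaur', 'journey'] (min_width=16, slack=1)
Line 3: ['guitar', 'rainbow'] (min_width=14, slack=3)
Line 4: ['yellow', 'bus', 'dirty'] (min_width=16, slack=1)
Line 5: ['draw', 'garden'] (min_width=11, slack=6)
Line 6: ['network', 'language'] (min_width=16, slack=1)
Line 7: ['be', 'so', 'who', 'orange'] (min_width=16, slack=1)
Line 8: ['clean', 'as', 'blue'] (min_width=13, slack=4)
Line 9: ['line', 'sweet'] (min_width=10, slack=7)

Answer: be so who orange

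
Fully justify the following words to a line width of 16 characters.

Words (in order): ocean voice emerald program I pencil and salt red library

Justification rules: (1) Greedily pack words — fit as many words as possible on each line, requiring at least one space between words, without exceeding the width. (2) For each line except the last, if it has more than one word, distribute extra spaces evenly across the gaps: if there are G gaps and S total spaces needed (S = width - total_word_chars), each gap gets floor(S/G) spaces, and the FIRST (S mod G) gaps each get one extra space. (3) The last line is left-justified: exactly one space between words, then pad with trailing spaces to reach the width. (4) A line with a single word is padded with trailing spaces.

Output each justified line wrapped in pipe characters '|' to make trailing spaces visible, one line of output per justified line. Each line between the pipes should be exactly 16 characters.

Line 1: ['ocean', 'voice'] (min_width=11, slack=5)
Line 2: ['emerald', 'program'] (min_width=15, slack=1)
Line 3: ['I', 'pencil', 'and'] (min_width=12, slack=4)
Line 4: ['salt', 'red', 'library'] (min_width=16, slack=0)

Answer: |ocean      voice|
|emerald  program|
|I   pencil   and|
|salt red library|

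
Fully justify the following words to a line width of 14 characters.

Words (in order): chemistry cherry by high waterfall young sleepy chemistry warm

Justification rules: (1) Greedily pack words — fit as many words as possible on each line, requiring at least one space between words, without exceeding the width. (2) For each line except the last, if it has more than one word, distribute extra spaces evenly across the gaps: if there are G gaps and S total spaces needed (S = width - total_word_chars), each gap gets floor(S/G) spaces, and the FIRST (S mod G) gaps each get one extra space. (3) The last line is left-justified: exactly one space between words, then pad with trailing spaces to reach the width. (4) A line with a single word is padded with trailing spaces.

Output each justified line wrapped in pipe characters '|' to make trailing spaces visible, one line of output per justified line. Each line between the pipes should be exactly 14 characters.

Line 1: ['chemistry'] (min_width=9, slack=5)
Line 2: ['cherry', 'by', 'high'] (min_width=14, slack=0)
Line 3: ['waterfall'] (min_width=9, slack=5)
Line 4: ['young', 'sleepy'] (min_width=12, slack=2)
Line 5: ['chemistry', 'warm'] (min_width=14, slack=0)

Answer: |chemistry     |
|cherry by high|
|waterfall     |
|young   sleepy|
|chemistry warm|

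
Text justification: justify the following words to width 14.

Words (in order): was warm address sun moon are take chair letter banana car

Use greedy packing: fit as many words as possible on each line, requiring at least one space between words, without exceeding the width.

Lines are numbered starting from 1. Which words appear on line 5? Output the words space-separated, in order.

Line 1: ['was', 'warm'] (min_width=8, slack=6)
Line 2: ['address', 'sun'] (min_width=11, slack=3)
Line 3: ['moon', 'are', 'take'] (min_width=13, slack=1)
Line 4: ['chair', 'letter'] (min_width=12, slack=2)
Line 5: ['banana', 'car'] (min_width=10, slack=4)

Answer: banana car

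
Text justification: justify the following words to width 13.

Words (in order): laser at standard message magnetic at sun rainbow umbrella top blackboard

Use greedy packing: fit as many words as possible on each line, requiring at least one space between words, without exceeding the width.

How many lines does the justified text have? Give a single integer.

Line 1: ['laser', 'at'] (min_width=8, slack=5)
Line 2: ['standard'] (min_width=8, slack=5)
Line 3: ['message'] (min_width=7, slack=6)
Line 4: ['magnetic', 'at'] (min_width=11, slack=2)
Line 5: ['sun', 'rainbow'] (min_width=11, slack=2)
Line 6: ['umbrella', 'top'] (min_width=12, slack=1)
Line 7: ['blackboard'] (min_width=10, slack=3)
Total lines: 7

Answer: 7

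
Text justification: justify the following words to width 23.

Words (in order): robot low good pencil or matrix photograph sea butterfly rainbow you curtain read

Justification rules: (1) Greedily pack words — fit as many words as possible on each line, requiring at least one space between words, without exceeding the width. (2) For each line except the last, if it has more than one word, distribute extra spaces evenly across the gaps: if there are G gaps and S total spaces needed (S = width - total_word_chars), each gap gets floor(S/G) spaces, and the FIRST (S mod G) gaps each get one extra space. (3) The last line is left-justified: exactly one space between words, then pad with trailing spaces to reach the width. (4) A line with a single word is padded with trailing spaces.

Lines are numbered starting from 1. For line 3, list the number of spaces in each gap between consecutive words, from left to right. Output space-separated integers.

Line 1: ['robot', 'low', 'good', 'pencil'] (min_width=21, slack=2)
Line 2: ['or', 'matrix', 'photograph'] (min_width=20, slack=3)
Line 3: ['sea', 'butterfly', 'rainbow'] (min_width=21, slack=2)
Line 4: ['you', 'curtain', 'read'] (min_width=16, slack=7)

Answer: 2 2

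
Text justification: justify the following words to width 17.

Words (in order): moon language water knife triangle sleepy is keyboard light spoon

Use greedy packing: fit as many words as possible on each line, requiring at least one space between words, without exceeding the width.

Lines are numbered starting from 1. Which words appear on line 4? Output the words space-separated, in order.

Answer: is keyboard light

Derivation:
Line 1: ['moon', 'language'] (min_width=13, slack=4)
Line 2: ['water', 'knife'] (min_width=11, slack=6)
Line 3: ['triangle', 'sleepy'] (min_width=15, slack=2)
Line 4: ['is', 'keyboard', 'light'] (min_width=17, slack=0)
Line 5: ['spoon'] (min_width=5, slack=12)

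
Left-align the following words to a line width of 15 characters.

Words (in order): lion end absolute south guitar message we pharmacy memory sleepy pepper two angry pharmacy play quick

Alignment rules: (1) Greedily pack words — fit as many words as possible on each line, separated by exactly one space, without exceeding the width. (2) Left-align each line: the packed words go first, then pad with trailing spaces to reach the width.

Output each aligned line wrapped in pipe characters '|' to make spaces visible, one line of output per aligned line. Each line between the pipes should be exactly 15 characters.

Line 1: ['lion', 'end'] (min_width=8, slack=7)
Line 2: ['absolute', 'south'] (min_width=14, slack=1)
Line 3: ['guitar', 'message'] (min_width=14, slack=1)
Line 4: ['we', 'pharmacy'] (min_width=11, slack=4)
Line 5: ['memory', 'sleepy'] (min_width=13, slack=2)
Line 6: ['pepper', 'two'] (min_width=10, slack=5)
Line 7: ['angry', 'pharmacy'] (min_width=14, slack=1)
Line 8: ['play', 'quick'] (min_width=10, slack=5)

Answer: |lion end       |
|absolute south |
|guitar message |
|we pharmacy    |
|memory sleepy  |
|pepper two     |
|angry pharmacy |
|play quick     |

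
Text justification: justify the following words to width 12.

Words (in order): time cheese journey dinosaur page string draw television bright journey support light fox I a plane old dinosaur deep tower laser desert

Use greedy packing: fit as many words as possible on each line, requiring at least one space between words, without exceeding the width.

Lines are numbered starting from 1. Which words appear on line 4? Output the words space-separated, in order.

Line 1: ['time', 'cheese'] (min_width=11, slack=1)
Line 2: ['journey'] (min_width=7, slack=5)
Line 3: ['dinosaur'] (min_width=8, slack=4)
Line 4: ['page', 'string'] (min_width=11, slack=1)
Line 5: ['draw'] (min_width=4, slack=8)
Line 6: ['television'] (min_width=10, slack=2)
Line 7: ['bright'] (min_width=6, slack=6)
Line 8: ['journey'] (min_width=7, slack=5)
Line 9: ['support'] (min_width=7, slack=5)
Line 10: ['light', 'fox', 'I'] (min_width=11, slack=1)
Line 11: ['a', 'plane', 'old'] (min_width=11, slack=1)
Line 12: ['dinosaur'] (min_width=8, slack=4)
Line 13: ['deep', 'tower'] (min_width=10, slack=2)
Line 14: ['laser', 'desert'] (min_width=12, slack=0)

Answer: page string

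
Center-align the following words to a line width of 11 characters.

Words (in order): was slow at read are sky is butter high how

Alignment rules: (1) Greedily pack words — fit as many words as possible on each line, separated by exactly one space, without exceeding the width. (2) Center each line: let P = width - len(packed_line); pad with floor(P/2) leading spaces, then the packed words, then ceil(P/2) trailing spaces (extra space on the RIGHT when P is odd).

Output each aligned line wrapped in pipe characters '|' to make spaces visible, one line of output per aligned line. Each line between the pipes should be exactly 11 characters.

Answer: |was slow at|
| read are  |
|  sky is   |
|butter high|
|    how    |

Derivation:
Line 1: ['was', 'slow', 'at'] (min_width=11, slack=0)
Line 2: ['read', 'are'] (min_width=8, slack=3)
Line 3: ['sky', 'is'] (min_width=6, slack=5)
Line 4: ['butter', 'high'] (min_width=11, slack=0)
Line 5: ['how'] (min_width=3, slack=8)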